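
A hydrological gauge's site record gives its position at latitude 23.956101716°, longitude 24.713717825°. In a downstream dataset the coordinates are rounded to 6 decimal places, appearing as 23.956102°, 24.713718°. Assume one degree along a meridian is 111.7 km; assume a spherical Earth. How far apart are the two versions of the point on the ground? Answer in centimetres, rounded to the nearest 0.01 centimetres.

3.64 centimetres

The latitude changed by -0.000000284° and the longitude by -0.000000175°.
North–south shift: -0.000000284 × 111700 = -0.0317228 m.
East–west at this latitude: -0.000000175° × 111700 × cos 23.9561° ≈ -0.000000175 × 102078 = -0.0178636 m.
Combined displacement = (0.0317228² + 0.0178636²)^½ ≈ 0.0364067 m.
That is 0.0364067 m = 3.6407 cm.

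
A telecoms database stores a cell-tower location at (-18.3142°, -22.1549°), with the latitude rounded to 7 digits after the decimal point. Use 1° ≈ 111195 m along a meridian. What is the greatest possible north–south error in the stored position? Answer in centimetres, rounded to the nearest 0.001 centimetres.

Rounding to 7 decimal places leaves the latitude within ±5e-08° of the true value.
Along the meridian that is 5e-08° × 111195 m/° = 0.00555975 m.
That is 0.00555975 m = 0.55597 cm.

0.556 centimetres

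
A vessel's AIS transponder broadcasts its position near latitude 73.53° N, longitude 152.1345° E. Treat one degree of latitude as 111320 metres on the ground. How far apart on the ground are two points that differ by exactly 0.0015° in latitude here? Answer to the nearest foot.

548 feet

Along a meridian 0.0015° is 0.0015 × 111320 = 166.98 m.
In feet: 166.98 m ÷ 0.3048 ≈ 547.83 ft.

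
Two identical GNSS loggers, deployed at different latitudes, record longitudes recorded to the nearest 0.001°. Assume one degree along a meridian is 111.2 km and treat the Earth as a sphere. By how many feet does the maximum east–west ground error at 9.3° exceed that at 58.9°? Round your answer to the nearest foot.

Rounding to 3 decimal places leaves the longitude within ±0.0005° of the true value.
Error at 9.3° = 0.0005° × 111200 × cos 9.3° ≈ 55.6 × 0.9869 = 54.869 m.
At 58.9°: 0.0005° × 111200 × cos 58.9° = 0.0005 × 111200 × 0.5165 ≈ 28.719 m.
Difference: 54.869 − 28.719 = 26.15 m.
In feet: 26.1499 m ÷ 0.3048 ≈ 85.794 ft.

86 feet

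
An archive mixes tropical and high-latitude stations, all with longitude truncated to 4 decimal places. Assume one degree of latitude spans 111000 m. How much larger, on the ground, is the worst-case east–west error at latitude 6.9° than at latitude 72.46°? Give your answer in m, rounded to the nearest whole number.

Truncating at 4 decimal places can drop up to a full unit in the last place, so the longitude may be off by as much as 0.0001°.
At 6.9°: 0.0001° × 111000 × cos 6.9° = 0.0001 × 111000 × 0.9928 ≈ 11.02 m.
At 72.46°: 0.0001° × 111000 × cos 72.46° = 0.0001 × 111000 × 0.3014 ≈ 3.3452 m.
So the lower-latitude error exceeds the higher by 11.02 − 3.3452 = 7.6744 m.

8 m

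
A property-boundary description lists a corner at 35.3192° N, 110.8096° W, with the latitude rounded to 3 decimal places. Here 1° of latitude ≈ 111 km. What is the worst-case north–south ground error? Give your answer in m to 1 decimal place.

55.5 m

Rounding to 3 decimal places leaves the latitude within ±0.0005° of the true value.
So the N–S error is at most 0.0005 × 111000 = 55.5 m.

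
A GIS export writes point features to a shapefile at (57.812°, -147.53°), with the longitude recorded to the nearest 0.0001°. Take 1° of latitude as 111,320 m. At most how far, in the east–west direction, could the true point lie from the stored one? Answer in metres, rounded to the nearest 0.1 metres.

Rounding to 4 decimal places leaves the longitude within ±5e-05° of the true value.
Parallels shrink by cos φ, so at 57.812° a degree of longitude is 111320 × 0.5327 ≈ 59300.1 m.
East–west error: 5e-05° × 59300.1 m/° ≈ 2.965 m.

3.0 metres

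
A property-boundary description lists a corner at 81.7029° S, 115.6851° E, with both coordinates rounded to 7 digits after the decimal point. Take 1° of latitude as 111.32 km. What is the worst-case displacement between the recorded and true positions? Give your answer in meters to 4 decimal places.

0.0056 meters

Rounding to 7 decimal places leaves each coordinate within ±5e-08° of the true value.
Latitude error → 5e-08 × 111320 = 0.005566 m along the meridian.
East–west component at 81.7029°: 5e-08° × 111320 × cos 81.7029° ≈ 5e-08 × 16064.2 ≈ 0.000803208 m.
Combining orthogonally: (0.005566² + 0.000803208²)^½ ≈ 0.00562366 m.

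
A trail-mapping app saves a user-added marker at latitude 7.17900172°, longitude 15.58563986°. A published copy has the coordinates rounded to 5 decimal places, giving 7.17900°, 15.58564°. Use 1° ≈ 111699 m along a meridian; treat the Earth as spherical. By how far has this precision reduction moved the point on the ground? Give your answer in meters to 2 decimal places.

The latitude changed by +0.00000172° and the longitude by -0.00000014°.
North–south shift: 0.00000172 × 111699 = 0.192122 m.
E–W at 7.179°: -0.00000014° × 111699 × cos 7.179° = -0.00000014 × 111699 × 0.9922 ≈ -0.0155153 m.
Combined displacement = (0.192122² + 0.0155153²)^½ ≈ 0.192748 m.

0.19 meters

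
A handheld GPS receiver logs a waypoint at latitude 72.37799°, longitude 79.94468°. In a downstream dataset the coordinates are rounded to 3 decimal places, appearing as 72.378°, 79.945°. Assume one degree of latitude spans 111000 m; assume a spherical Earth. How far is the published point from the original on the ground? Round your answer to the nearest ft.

35 ft

The latitude changed by -0.00001° and the longitude by -0.00032°.
N–S: -0.00001° × 111000 m/° = -1.11 m.
East–west at this latitude: -0.00032° × 111000 × cos 72.378° ≈ -0.00032 × 33603.7 = -10.7532 m.
Distance: √(1.11² + 10.7532²) ≈ 10.8103 m.
In feet: 10.8103 m ÷ 0.3048 ≈ 35.467 ft.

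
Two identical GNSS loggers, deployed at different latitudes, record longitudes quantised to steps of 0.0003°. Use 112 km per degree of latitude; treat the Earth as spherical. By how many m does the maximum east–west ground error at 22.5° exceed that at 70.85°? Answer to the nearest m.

10 m

With a 0.0003° grid the true value lies within half a step, ±0.0003°/2 = ±0.00015°, of the stored one.
Error at 22.5° = 0.00015° × 112000 × cos 22.5° ≈ 16.8 × 0.9239 = 15.521 m.
Error at 70.85° = 0.00015° × 112000 × cos 70.85° ≈ 16.8 × 0.3280 = 5.5111 m.
So the lower-latitude error exceeds the higher by 15.521 − 5.5111 = 10.01 m.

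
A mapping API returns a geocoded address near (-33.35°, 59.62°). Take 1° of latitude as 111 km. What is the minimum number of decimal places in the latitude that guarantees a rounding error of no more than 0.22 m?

6

One degree of latitude covers 111000 m.
N decimal places → at most half a unit in the last place, 0.5 × 10⁻ᴺ° = 111000/2 × 10⁻ᴺ m.
Setting 55500 × 10⁻ᴺ ≤ 0.22 gives 10ᴺ ≥ 2.523e+05, i.e. N ≥ 5.40.
N = 5 would give 0.555 m (too coarse); N = 6 gives 0.0555 m ≤ 0.22 m.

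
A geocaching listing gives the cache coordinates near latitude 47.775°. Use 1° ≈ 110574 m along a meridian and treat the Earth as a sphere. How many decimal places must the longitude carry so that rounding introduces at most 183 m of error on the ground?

3

At 47.775° one degree of longitude covers 110574 × cos 47.775° ≈ 110574 × 0.6720 ≈ 74310.6 m.
Rounding to N decimal places gives at most 0.5 × 10⁻ᴺ degrees of error, i.e. 0.5 × 10⁻ᴺ × 74310.6 m.
Need 0.5 × 74310.6 × 10⁻ᴺ ≤ 183 → 10⁻ᴺ ≤ 4.925e-03, so N ≥ 2.31.
So 3 decimal places suffice (37.2 m); 2 would allow up to 372 m.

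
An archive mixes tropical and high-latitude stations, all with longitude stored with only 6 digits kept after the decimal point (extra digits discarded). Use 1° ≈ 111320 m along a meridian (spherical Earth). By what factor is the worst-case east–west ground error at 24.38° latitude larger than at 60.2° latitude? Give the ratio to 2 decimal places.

1.83

Truncating at 6 decimal places can drop up to a full unit in the last place, so the longitude may be off by as much as 1e-06°.
Error at 24.38° = 1e-06° × 111320 × cos 24.38° ≈ 0.11132 × 0.9108 = 0.10139 m.
Error at 60.2° = 1e-06° × 111320 × cos 60.2° ≈ 0.11132 × 0.4970 = 0.055323 m.
Ratio: 0.10139 / 0.055323 = cos 24.38° / cos 60.2° ≈ 1.8327.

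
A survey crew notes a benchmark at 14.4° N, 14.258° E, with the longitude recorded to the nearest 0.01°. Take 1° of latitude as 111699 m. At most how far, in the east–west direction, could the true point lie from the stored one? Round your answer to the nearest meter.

Rounding to 2 decimal places leaves the longitude within ±0.005° of the true value.
Parallels shrink by cos φ, so at 14.4° a degree of longitude is 111699 × 0.9686 ≈ 108190 m.
So at most 0.005° × 108190 ≈ 540.949 m east–west.

541 meters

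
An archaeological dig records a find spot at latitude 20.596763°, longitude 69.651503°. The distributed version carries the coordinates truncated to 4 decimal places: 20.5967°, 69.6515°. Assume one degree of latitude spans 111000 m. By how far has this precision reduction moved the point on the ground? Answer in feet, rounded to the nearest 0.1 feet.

23.0 feet

The latitude changed by +0.000063° and the longitude by +0.000003°.
N–S: 0.000063° × 111000 m/° = 6.993 m.
East–west at this latitude: 0.000003° × 111000 × cos 20.5967° ≈ 0.000003 × 103905 = 0.311715 m.
Distance: √(6.993² + 0.311715²) ≈ 6.99994 m.
Converting: 6.99994 m × 3.2808 ft/m ≈ 22.966 ft.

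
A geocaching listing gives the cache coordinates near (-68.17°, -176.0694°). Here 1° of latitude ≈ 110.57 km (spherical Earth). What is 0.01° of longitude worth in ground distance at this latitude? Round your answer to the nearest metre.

0.01° of longitude at 68.17° is 0.01 × 110570 × cos 68.17° ≈ 0.01 × 41115.9 = 411.159 m.

411 metres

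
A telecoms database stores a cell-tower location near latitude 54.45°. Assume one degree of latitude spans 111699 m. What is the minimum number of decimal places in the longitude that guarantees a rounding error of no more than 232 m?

3

At 54.45° one degree of longitude covers 111699 × cos 54.45° ≈ 111699 × 0.5814 ≈ 64943.3 m.
N decimal places → at most half a unit in the last place, 0.5 × 10⁻ᴺ° = 64943.3/2 × 10⁻ᴺ m.
Setting 32471.6 × 10⁻ᴺ ≤ 232 gives 10ᴺ ≥ 140, i.e. N ≥ 2.15.
At 2 places the error can reach 325 m, but 3 places keeps it to 32.5 m.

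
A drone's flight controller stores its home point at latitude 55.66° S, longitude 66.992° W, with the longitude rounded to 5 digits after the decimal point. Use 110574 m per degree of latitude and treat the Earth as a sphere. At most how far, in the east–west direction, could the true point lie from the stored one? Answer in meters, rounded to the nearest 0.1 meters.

Rounding to 5 decimal places leaves the longitude within ±5e-06° of the true value.
One degree of longitude at 55.66° is 110574 × cos 55.66° ≈ 110574 × 0.5641 = 62375.1 m.
East–west error: 5e-06° × 62375.1 m/° ≈ 0.311875 m.

0.3 meters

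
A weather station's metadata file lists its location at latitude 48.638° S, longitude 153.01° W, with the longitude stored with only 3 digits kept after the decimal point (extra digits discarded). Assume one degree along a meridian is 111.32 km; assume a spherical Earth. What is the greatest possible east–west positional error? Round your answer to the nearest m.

74 m

Truncating at 3 decimal places can drop up to a full unit in the last place, so the longitude may be off by as much as 0.001°.
One degree of longitude at 48.638° is 111320 × cos 48.638° ≈ 111320 × 0.6608 = 73561.8 m.
Maximum E–W displacement: 0.001 × 73561.8 = 73.5618 m.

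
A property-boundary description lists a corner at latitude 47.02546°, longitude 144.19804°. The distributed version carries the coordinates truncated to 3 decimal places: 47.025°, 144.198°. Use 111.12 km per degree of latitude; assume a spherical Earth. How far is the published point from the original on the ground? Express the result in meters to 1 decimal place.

Δlat = 47.02546 − 47.025 = +0.00046°; Δlon = 144.19804 − 144.198 = +0.00004°.
N–S: 0.00046° × 111120 m/° = 51.1152 m.
E–W at 47.025°: 0.00004° × 111120 × cos 47.025° = 0.00004 × 111120 × 0.6817 ≈ 3.02993 m.
Combined displacement = (51.1152² + 3.02993²)^½ ≈ 51.2049 m.

51.2 meters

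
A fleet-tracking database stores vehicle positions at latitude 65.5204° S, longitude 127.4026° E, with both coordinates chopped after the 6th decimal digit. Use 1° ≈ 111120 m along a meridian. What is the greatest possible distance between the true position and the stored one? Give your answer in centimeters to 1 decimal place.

Truncating at 6 decimal places can drop up to a full unit in the last place, so each coordinate may be off by as much as 1e-06°.
North–south component: 1e-06° × 111120 = 0.11112 m.
E–W at 65.5204°: 1e-06° × 111120 × cos 65.5204° = 1e-06 × 111120 × 0.4144 ≈ 0.0460447 m.
Combining orthogonally: (0.11112² + 0.0460447²)^½ ≈ 0.120282 m.
That is 0.120282 m = 12.028 cm.

12.0 centimeters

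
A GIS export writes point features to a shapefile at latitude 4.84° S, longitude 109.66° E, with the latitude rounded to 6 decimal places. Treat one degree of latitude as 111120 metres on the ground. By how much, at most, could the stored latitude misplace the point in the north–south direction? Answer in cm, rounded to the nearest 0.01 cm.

Rounding to 6 decimal places leaves the latitude within ±5e-07° of the true value.
So the N–S error is at most 5e-07 × 111120 = 0.05556 m.
That is 0.05556 m = 5.556 cm.

5.56 cm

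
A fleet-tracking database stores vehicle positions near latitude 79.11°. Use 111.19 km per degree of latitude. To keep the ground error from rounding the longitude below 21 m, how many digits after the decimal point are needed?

At 79.11° one degree of longitude covers 111190 × cos 79.11° ≈ 111190 × 0.1889 ≈ 21006.5 m.
With N decimal places the half-ulp bound is 0.5·10⁻ᴺ°, or 0.5·10⁻ᴺ × 21006.5 m on the ground.
Setting 10503.2 × 10⁻ᴺ ≤ 21 gives 10ᴺ ≥ 500.2, i.e. N ≥ 2.70.
So 3 decimal places suffice (10.5 m); 2 would allow up to 105 m.

3 decimal places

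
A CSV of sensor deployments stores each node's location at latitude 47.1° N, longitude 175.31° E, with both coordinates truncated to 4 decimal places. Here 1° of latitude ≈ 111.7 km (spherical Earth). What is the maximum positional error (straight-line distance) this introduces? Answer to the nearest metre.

Truncating at 4 decimal places can drop up to a full unit in the last place, so each coordinate may be off by as much as 0.0001°.
North–south component: 0.0001° × 111700 = 11.17 m.
E–W at 47.1°: 0.0001° × 111700 × cos 47.1° = 0.0001 × 111700 × 0.6807 ≈ 7.60365 m.
Combining orthogonally: (11.17² + 7.60365²)^½ ≈ 13.5124 m.

14 metres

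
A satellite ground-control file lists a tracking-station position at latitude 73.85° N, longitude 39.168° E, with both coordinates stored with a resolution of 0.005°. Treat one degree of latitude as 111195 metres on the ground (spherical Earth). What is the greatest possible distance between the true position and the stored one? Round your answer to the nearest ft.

With a 0.005° grid the true value lies within half a step, ±0.005°/2 = ±0.0025°, of the stored one.
Latitude error → 0.0025 × 111195 = 277.988 m along the meridian.
E–W at 73.85°: 0.0025° × 111195 × cos 73.85° = 0.0025 × 111195 × 0.2782 ≈ 77.3231 m.
The two errors are perpendicular, so the maximum displacement is √(277.988² + 77.3231²) ≈ 288.541 m.
In feet: 288.541 m ÷ 0.3048 ≈ 946.66 ft.

947 ft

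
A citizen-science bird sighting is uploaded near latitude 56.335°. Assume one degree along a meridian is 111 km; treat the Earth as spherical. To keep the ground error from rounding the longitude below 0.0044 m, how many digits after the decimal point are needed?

7 decimal places

At 56.335° one degree of longitude covers 111000 × cos 56.335° ≈ 111000 × 0.5543 ≈ 61531.3 m.
Rounding to N decimal places gives at most 0.5 × 10⁻ᴺ degrees of error, i.e. 0.5 × 10⁻ᴺ × 61531.3 m.
Setting 30765.7 × 10⁻ᴺ ≤ 0.0044 gives 10ᴺ ≥ 6.992e+06, i.e. N ≥ 6.84.
N = 6 would give 0.0308 m (too coarse); N = 7 gives 0.00308 m ≤ 0.0044 m.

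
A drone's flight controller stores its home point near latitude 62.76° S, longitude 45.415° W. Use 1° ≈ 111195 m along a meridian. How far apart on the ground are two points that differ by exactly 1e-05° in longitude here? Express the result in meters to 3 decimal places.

0.509 meters

1e-05° of longitude at 62.76° is 1e-05 × 111195 × cos 62.76° ≈ 1e-05 × 50896 = 0.50896 m.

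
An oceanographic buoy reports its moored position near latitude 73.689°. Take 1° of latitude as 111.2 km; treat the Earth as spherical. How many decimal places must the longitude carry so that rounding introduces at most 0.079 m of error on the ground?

At 73.689° one degree of longitude covers 111200 × cos 73.689° ≈ 111200 × 0.2809 ≈ 31230.6 m.
With N decimal places the half-ulp bound is 0.5·10⁻ᴺ°, or 0.5·10⁻ᴺ × 31230.6 m on the ground.
Need 0.5 × 31230.6 × 10⁻ᴺ ≤ 0.079 → 10⁻ᴺ ≤ 5.059e-06, so N ≥ 5.30.
N = 5 would give 0.156 m (too coarse); N = 6 gives 0.0156 m ≤ 0.079 m.

6 decimal places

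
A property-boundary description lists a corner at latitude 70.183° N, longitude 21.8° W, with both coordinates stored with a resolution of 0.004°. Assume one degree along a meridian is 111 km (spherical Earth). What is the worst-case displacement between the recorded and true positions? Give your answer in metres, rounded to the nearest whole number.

234 metres

With a 0.004° grid the true value lies within half a step, ±0.004°/2 = ±0.002°, of the stored one.
North–south component: 0.002° × 111000 = 222 m.
East–west component at 70.183°: 0.002° × 111000 × cos 70.183° ≈ 0.002 × 37630.9 ≈ 75.2618 m.
The two errors are perpendicular, so the maximum displacement is √(222² + 75.2618²) ≈ 234.411 m.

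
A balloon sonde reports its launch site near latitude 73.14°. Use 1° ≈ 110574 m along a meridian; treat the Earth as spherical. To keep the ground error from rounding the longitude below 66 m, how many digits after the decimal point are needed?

3

At 73.14° one degree of longitude covers 110574 × cos 73.14° ≈ 110574 × 0.2900 ≈ 32070.2 m.
Rounding to N decimal places gives at most 0.5 × 10⁻ᴺ degrees of error, i.e. 0.5 × 10⁻ᴺ × 32070.2 m.
Need 0.5 × 32070.2 × 10⁻ᴺ ≤ 66 → 10⁻ᴺ ≤ 4.116e-03, so N ≥ 2.39.
At 2 places the error can reach 160 m, but 3 places keeps it to 16 m.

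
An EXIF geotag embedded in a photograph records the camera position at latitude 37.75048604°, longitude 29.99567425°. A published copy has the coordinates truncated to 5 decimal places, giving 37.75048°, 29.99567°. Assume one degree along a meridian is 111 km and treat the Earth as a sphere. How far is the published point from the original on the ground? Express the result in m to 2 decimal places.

0.77 m

Δlat = 37.75048604 − 37.75048 = +0.00000604°; Δlon = 29.99567425 − 29.99567 = +0.00000425°.
North–south shift: 0.00000604 × 111000 = 0.67044 m.
East–west at this latitude: 0.00000425° × 111000 × cos 37.7505° ≈ 0.00000425 × 87766 = 0.373005 m.
Distance: √(0.67044² + 0.373005²) ≈ 0.767218 m.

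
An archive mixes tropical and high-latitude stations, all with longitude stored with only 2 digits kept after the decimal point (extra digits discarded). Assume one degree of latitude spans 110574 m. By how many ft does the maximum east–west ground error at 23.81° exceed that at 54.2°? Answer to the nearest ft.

1197 ft

Truncating at 2 decimal places can drop up to a full unit in the last place, so the longitude may be off by as much as 0.01°.
At 23.81°: 0.01° × 110574 × cos 23.81° = 0.01 × 110574 × 0.9149 ≈ 1011.6 m.
At 54.2°: 0.01° × 110574 × cos 54.2° = 0.01 × 110574 × 0.5850 ≈ 646.81 m.
Difference: 1011.6 − 646.81 = 364.82 m.
In feet: 364.819 m ÷ 0.3048 ≈ 1196.9 ft.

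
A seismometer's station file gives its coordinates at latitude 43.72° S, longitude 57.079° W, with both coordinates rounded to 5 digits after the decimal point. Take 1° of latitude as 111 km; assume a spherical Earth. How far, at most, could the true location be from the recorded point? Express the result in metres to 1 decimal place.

0.7 metres

Rounding to 5 decimal places leaves each coordinate within ±5e-06° of the true value.
N–S: 5e-06° × 111000 m/° = 0.555 m.
East–west component at 43.72°: 5e-06° × 111000 × cos 43.72° ≈ 5e-06 × 80222.6 ≈ 0.401113 m.
Worst case both components are at the extreme and orthogonal: √(0.555² + 0.401113²) ≈ 0.684775 m.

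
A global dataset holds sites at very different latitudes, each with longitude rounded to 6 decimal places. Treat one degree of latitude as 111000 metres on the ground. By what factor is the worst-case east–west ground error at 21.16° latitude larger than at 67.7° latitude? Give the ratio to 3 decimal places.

2.458

Rounding to 6 decimal places leaves the longitude within ±5e-07° of the true value.
At 21.16°: 5e-07° × 111000 × cos 21.16° = 5e-07 × 111000 × 0.9326 ≈ 0.051758 m.
At 67.7°: 5e-07° × 111000 × cos 67.7° = 5e-07 × 111000 × 0.3795 ≈ 0.02106 m.
The ratio reduces to cos 21.16° / cos 67.7° = 0.9326/0.3795 ≈ 2.4577.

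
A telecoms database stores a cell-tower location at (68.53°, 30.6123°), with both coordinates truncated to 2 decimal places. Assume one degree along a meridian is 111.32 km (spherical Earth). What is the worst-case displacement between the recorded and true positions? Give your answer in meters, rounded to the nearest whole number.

1185 meters

Truncating at 2 decimal places can drop up to a full unit in the last place, so each coordinate may be off by as much as 0.01°.
North–south component: 0.01° × 111320 = 1113.2 m.
East–west component at 68.53°: 0.01° × 111320 × cos 68.53° ≈ 0.01 × 40744.7 ≈ 407.447 m.
The two errors are perpendicular, so the maximum displacement is √(1113.2² + 407.447²) ≈ 1185.42 m.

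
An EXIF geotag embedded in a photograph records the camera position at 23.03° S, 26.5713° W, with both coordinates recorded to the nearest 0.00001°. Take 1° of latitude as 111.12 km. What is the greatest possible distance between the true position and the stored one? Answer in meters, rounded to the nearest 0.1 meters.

Rounding to 5 decimal places leaves each coordinate within ±5e-06° of the true value.
North–south component: 5e-06° × 111120 = 0.5556 m.
East–west component at 23.03°: 5e-06° × 111120 × cos 23.03° ≈ 5e-06 × 102264 ≈ 0.511319 m.
Worst case both components are at the extreme and orthogonal: √(0.5556² + 0.511319²) ≈ 0.755075 m.

0.8 meters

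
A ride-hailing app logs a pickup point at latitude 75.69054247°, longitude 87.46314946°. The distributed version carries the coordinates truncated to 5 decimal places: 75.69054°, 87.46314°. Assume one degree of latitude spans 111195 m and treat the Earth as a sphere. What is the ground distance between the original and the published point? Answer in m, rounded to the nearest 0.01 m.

Δlat = 75.69054247 − 75.69054 = +0.00000247°; Δlon = 87.46314946 − 87.46314 = +0.00000946°.
North–south shift: 0.00000247 × 111195 = 0.274652 m.
East–west at this latitude: 0.00000946° × 111195 × cos 75.6905° ≈ 0.00000946 × 27482.8 = 0.259988 m.
Combined displacement = (0.274652² + 0.259988²)^½ ≈ 0.378189 m.

0.38 m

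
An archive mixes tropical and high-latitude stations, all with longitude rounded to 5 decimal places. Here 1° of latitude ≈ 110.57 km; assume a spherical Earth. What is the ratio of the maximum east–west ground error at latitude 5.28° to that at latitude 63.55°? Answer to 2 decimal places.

Rounding to 5 decimal places leaves the longitude within ±5e-06° of the true value.
At 5.28°: 5e-06° × 110570 × cos 5.28° = 5e-06 × 110570 × 0.9958 ≈ 0.5505 m.
Error at 63.55° = 5e-06° × 110570 × cos 63.55° ≈ 0.55285 × 0.4454 = 0.24625 m.
The ratio reduces to cos 5.28° / cos 63.55° = 0.9958/0.4454 ≈ 2.2356.

2.24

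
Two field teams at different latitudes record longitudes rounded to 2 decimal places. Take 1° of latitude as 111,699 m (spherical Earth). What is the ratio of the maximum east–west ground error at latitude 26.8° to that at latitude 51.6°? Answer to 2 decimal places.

Rounding to 2 decimal places leaves the longitude within ±0.005° of the true value.
Error at 26.8° = 0.005° × 111699 × cos 26.8° ≈ 558.5 × 0.8926 = 498.5 m.
At 51.6°: 0.005° × 111699 × cos 51.6° = 0.005 × 111699 × 0.6211 ≈ 346.91 m.
The ratio reduces to cos 26.8° / cos 51.6° = 0.8926/0.6211 ≈ 1.4370.

1.44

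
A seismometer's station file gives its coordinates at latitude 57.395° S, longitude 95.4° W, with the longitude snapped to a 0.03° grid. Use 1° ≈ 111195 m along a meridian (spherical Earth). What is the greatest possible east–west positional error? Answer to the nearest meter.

With a 0.03° grid the true value lies within half a step, ±0.03°/2 = ±0.015°, of the stored one.
One degree of longitude at 57.395° is 111195 × cos 57.395° ≈ 111195 × 0.5388 = 59916.8 m.
So at most 0.015° × 59916.8 ≈ 898.752 m east–west.

899 meters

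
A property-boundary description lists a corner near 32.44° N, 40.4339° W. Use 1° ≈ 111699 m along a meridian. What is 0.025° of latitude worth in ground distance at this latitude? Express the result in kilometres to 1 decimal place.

Along a meridian 0.025° is 0.025 × 111699 = 2792.48 m.
That is 2792.48 m = 2.7925 km.

2.8 kilometres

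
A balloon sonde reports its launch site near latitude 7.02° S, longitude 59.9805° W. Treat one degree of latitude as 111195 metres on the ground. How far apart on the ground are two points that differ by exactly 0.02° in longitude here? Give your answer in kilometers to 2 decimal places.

At 7.02° a degree of longitude is 111195 × cos 7.02° ≈ 110361 m, so 0.02° corresponds to 2207.23 m.
That is 2207.23 m = 2.2072 km.

2.21 kilometers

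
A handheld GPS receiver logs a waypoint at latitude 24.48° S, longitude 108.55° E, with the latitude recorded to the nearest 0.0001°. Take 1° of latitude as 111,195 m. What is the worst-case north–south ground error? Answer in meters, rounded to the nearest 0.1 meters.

Rounding to 4 decimal places leaves the latitude within ±5e-05° of the true value.
North–south distance: 5e-05° × 111195 m/° = 5.55975 m.

5.6 meters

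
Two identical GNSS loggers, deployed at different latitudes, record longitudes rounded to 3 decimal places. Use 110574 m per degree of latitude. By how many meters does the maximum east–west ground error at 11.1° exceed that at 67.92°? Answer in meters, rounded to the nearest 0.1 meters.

33.5 meters

Rounding to 3 decimal places leaves the longitude within ±0.0005° of the true value.
Error at 11.1° = 0.0005° × 110574 × cos 11.1° ≈ 55.287 × 0.9813 = 54.253 m.
At 67.92°: 0.0005° × 110574 × cos 67.92° = 0.0005 × 110574 × 0.3759 ≈ 20.782 m.
Difference: 54.253 − 20.782 = 33.47 m.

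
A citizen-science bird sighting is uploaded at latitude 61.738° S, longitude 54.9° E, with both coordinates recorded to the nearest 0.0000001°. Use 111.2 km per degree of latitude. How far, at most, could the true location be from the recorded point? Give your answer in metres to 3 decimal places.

Rounding to 7 decimal places leaves each coordinate within ±5e-08° of the true value.
Latitude error → 5e-08 × 111200 = 0.00556 m along the meridian.
East–west component at 61.738°: 5e-08° × 111200 × cos 61.738° ≈ 5e-08 × 52653.7 ≈ 0.00263268 m.
The two errors are perpendicular, so the maximum displacement is √(0.00556² + 0.00263268²) ≈ 0.0061518 m.

0.006 metres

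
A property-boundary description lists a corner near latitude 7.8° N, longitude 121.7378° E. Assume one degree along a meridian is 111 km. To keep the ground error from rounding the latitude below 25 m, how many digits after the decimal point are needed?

One degree of latitude covers 111000 m.
Rounding to N decimal places gives at most 0.5 × 10⁻ᴺ degrees of error, i.e. 0.5 × 10⁻ᴺ × 111000 m.
Need 0.5 × 111000 × 10⁻ᴺ ≤ 25 → 10⁻ᴺ ≤ 4.505e-04, so N ≥ 3.35.
N = 3 would give 55.5 m (too coarse); N = 4 gives 5.55 m ≤ 25 m.

4 decimal places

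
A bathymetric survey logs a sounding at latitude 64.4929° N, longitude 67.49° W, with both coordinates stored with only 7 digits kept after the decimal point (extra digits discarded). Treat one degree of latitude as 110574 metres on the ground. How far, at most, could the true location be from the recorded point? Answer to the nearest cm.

1 cm

Truncating at 7 decimal places can drop up to a full unit in the last place, so each coordinate may be off by as much as 1e-07°.
Latitude error → 1e-07 × 110574 = 0.0110574 m along the meridian.
East–west component at 64.4929°: 1e-07° × 110574 × cos 64.4929° ≈ 1e-07 × 47615.7 ≈ 0.00476157 m.
Combining orthogonally: (0.0110574² + 0.00476157²)^½ ≈ 0.012039 m.
That is 0.012039 m = 1.2039 cm.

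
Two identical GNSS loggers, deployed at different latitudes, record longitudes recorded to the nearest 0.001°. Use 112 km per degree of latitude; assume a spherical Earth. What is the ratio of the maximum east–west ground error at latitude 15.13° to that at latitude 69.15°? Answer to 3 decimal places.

Rounding to 3 decimal places leaves the longitude within ±0.0005° of the true value.
At 15.13°: 0.0005° × 112000 × cos 15.13° = 0.0005 × 112000 × 0.9653 ≈ 54.059 m.
At 69.15°: 0.0005° × 112000 × cos 69.15° = 0.0005 × 112000 × 0.3559 ≈ 19.932 m.
The ratio reduces to cos 15.13° / cos 69.15° = 0.9653/0.3559 ≈ 2.7122.

2.712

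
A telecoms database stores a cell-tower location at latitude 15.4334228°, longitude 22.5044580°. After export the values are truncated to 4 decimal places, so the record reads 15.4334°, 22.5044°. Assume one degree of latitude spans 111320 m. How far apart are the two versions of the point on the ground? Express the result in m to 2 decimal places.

6.72 m

The latitude changed by +0.0000228° and the longitude by +0.0000580°.
N–S: 0.0000228° × 111320 m/° = 2.5381 m.
E–W at 15.4334°: 0.0000580° × 111320 × cos 15.4334° = 0.0000580 × 111320 × 0.9639 ≈ 6.22374 m.
Hypotenuse of the two orthogonal shifts: √(2.5381² + 6.22374²) = 6.72137 m.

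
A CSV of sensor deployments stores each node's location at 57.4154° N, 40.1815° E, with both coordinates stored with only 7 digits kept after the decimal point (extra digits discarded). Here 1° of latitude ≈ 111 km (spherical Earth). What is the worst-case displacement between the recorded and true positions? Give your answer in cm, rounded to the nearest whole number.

Truncating at 7 decimal places can drop up to a full unit in the last place, so each coordinate may be off by as much as 1e-07°.
Latitude error → 1e-07 × 111000 = 0.0111 m along the meridian.
Longitude error → 1e-07 × 111000 × cos 57.4154° = 1e-07 × 111000 × 0.5385 ≈ 0.00597784 m.
The two errors are perpendicular, so the maximum displacement is √(0.0111² + 0.00597784²) ≈ 0.0126073 m.
That is 0.0126073 m = 1.2607 cm.

1 cm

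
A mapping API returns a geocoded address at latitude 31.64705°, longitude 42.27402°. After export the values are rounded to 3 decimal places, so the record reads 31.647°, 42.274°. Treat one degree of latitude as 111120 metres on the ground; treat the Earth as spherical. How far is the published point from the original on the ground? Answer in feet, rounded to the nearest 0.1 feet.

19.3 feet

The latitude changed by +0.00005° and the longitude by +0.00002°.
North–south shift: 0.00005 × 111120 = 5.556 m.
E–W at 31.647°: 0.00002° × 111120 × cos 31.647° = 0.00002 × 111120 × 0.8513 ≈ 1.89192 m.
Combined displacement = (5.556² + 1.89192²)^½ ≈ 5.86928 m.
Converting: 5.86928 m × 3.2808 ft/m ≈ 19.256 ft.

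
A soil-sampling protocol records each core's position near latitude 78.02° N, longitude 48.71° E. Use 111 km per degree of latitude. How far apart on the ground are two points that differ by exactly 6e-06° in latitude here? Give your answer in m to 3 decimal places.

6e-06° × 111000 m/° = 0.666 m.

0.666 m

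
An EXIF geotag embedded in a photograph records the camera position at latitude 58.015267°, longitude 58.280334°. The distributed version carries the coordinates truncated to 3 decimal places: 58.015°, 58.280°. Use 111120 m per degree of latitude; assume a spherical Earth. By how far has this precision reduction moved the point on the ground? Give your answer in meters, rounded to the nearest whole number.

The latitude changed by +0.000267° and the longitude by +0.000334°.
N–S: 0.000267° × 111120 m/° = 29.669 m.
E–W at 58.015°: 0.000334° × 111120 × cos 58.015° = 0.000334 × 111120 × 0.5297 ≈ 19.6592 m.
Distance: √(29.669² + 19.6592²) ≈ 35.5912 m.

36 meters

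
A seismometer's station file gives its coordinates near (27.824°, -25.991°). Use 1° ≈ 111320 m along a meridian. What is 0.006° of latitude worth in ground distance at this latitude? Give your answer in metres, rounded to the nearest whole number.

0.006° × 111320 m/° = 667.92 m.

668 metres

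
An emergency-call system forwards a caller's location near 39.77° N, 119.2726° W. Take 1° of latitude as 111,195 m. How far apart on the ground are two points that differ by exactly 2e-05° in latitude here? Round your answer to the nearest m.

Along a meridian 2e-05° is 2e-05 × 111195 = 2.2239 m.

2 m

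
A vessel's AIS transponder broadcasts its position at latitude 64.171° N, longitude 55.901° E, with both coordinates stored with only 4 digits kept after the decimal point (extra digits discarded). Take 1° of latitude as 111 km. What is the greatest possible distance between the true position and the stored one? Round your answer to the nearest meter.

12 meters

Truncating at 4 decimal places can drop up to a full unit in the last place, so each coordinate may be off by as much as 0.0001°.
Latitude error → 0.0001 × 111000 = 11.1 m along the meridian.
Longitude error → 0.0001 × 111000 × cos 64.171° = 0.0001 × 111000 × 0.4357 ≈ 4.83612 m.
The two errors are perpendicular, so the maximum displacement is √(11.1² + 4.83612²) ≈ 12.1078 m.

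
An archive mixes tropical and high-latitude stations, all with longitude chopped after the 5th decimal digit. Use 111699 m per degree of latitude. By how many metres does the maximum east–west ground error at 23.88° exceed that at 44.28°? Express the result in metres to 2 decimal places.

Truncating at 5 decimal places can drop up to a full unit in the last place, so the longitude may be off by as much as 1e-05°.
Error at 23.88° = 1e-05° × 111699 × cos 23.88° ≈ 1.117 × 0.9144 = 1.0214 m.
At 44.28°: 1e-05° × 111699 × cos 44.28° = 1e-05 × 111699 × 0.7159 ≈ 0.79969 m.
So the lower-latitude error exceeds the higher by 1.0214 − 0.79969 = 0.22168 m.

0.22 metres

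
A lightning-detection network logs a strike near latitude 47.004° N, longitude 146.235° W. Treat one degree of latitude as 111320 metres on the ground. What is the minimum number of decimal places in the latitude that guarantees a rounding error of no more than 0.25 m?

6 decimal places

One degree of latitude covers 111320 m.
Rounding to N decimal places gives at most 0.5 × 10⁻ᴺ degrees of error, i.e. 0.5 × 10⁻ᴺ × 111320 m.
Setting 55660 × 10⁻ᴺ ≤ 0.25 gives 10ᴺ ≥ 2.226e+05, i.e. N ≥ 5.35.
At 5 places the error can reach 0.557 m, but 6 places keeps it to 0.0557 m.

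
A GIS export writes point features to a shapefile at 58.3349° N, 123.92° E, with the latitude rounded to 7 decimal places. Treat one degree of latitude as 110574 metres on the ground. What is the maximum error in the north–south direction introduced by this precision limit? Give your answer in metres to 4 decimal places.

Rounding to 7 decimal places leaves the latitude within ±5e-08° of the true value.
North–south distance: 5e-08° × 110574 m/° = 0.0055287 m.

0.0055 metres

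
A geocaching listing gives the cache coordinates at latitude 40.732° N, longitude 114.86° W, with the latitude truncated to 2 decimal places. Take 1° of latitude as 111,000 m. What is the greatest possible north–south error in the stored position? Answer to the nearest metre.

Truncating at 2 decimal places can drop up to a full unit in the last place, so the latitude may be off by as much as 0.01°.
North–south distance: 0.01° × 111000 m/° = 1110 m.

1110 metres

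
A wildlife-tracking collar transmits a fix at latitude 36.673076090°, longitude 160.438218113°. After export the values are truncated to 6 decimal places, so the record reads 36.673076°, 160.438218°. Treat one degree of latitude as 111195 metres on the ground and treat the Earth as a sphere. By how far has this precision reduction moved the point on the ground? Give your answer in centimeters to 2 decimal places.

1.42 centimeters

Δlat = 36.673076090 − 36.673076 = +0.000000090°; Δlon = 160.438218113 − 160.438218 = +0.000000113°.
N–S: 0.000000090° × 111195 m/° = 0.0100076 m.
E–W at 36.6731°: 0.000000113° × 111195 × cos 36.6731° = 0.000000113 × 111195 × 0.8021 ≈ 0.0100779 m.
Hypotenuse of the two orthogonal shifts: √(0.0100076² + 0.0100779²) = 0.0142026 m.
That is 0.0142026 m = 1.4203 cm.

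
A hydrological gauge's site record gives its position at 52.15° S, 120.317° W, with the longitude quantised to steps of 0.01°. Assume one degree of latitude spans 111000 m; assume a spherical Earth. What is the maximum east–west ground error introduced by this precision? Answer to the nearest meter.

341 meters

With a 0.01° grid the true value lies within half a step, ±0.01°/2 = ±0.005°, of the stored one.
Parallels shrink by cos φ, so at 52.15° a degree of longitude is 111000 × 0.6136 ≈ 68109.2 m.
Maximum E–W displacement: 0.005 × 68109.2 = 340.546 m.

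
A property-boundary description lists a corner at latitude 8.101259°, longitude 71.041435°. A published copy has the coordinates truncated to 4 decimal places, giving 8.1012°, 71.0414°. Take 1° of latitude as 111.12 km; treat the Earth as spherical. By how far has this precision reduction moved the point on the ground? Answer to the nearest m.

The latitude changed by +0.000059° and the longitude by +0.000035°.
North–south shift: 0.000059 × 111120 = 6.55608 m.
East–west at this latitude: 0.000035° × 111120 × cos 8.1012° ≈ 0.000035 × 110011 = 3.85039 m.
Combined displacement = (6.55608² + 3.85039²)^½ ≈ 7.60314 m.

8 m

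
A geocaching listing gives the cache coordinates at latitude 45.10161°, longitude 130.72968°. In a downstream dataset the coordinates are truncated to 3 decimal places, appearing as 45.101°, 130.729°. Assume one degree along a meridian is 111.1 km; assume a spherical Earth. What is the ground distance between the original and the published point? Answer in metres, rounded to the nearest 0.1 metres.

The latitude changed by +0.00061° and the longitude by +0.00068°.
North–south shift: 0.00061 × 111100 = 67.771 m.
E–W at 45.101°: 0.00068° × 111100 × cos 45.101° = 0.00068 × 111100 × 0.7059 ≈ 53.3263 m.
Distance: √(67.771² + 53.3263²) ≈ 86.2357 m.

86.2 metres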